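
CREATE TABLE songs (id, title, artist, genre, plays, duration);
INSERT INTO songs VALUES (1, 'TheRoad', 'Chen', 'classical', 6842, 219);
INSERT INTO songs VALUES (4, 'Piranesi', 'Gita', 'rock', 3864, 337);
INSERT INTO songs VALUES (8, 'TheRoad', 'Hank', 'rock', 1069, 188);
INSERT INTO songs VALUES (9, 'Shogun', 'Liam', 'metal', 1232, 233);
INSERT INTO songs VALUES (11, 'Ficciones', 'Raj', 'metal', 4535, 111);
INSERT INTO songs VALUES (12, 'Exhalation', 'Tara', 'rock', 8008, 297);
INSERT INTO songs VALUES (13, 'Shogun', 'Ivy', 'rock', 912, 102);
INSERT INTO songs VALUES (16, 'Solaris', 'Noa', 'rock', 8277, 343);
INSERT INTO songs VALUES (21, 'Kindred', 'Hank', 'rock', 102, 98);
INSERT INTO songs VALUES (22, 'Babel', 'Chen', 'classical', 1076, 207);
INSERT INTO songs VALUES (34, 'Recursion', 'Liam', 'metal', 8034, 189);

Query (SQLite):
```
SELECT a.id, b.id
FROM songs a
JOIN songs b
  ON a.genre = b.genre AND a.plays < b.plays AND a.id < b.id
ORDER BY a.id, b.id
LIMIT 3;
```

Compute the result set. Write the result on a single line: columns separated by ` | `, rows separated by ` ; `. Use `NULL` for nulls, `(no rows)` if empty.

Pairs (a,b) with same genre, a.plays < b.plays, a.id < b.id.
genre groups: classical:{1,22} metal:{9,11,34} rock:{4,8,12,13,16,21}
Ordered by (a.id, b.id); first 3.

4 | 12 ; 4 | 16 ; 8 | 12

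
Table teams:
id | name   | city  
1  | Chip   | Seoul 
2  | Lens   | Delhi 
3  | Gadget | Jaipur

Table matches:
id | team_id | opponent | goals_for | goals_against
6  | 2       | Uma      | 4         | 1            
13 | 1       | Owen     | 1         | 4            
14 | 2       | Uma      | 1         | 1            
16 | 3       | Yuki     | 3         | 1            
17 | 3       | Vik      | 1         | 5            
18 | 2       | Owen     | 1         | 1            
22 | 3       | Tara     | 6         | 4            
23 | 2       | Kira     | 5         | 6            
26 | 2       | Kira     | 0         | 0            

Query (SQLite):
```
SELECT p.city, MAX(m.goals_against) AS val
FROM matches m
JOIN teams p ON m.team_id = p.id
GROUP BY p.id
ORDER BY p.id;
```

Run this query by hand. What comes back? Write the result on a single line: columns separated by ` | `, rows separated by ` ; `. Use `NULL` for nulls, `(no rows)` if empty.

Seoul | 4 ; Delhi | 6 ; Jaipur | 5

Join each matches row to its teams via team_id.
Group joined rows by teams.id; compute MAX(m.goals_against) per group.
  1: ids {13} → MAX(m.goals_against)=4
  2: ids {6, 14, 18, 23, 26} → MAX(m.goals_against)=6
  3: ids {16, 17, 22} → MAX(m.goals_against)=5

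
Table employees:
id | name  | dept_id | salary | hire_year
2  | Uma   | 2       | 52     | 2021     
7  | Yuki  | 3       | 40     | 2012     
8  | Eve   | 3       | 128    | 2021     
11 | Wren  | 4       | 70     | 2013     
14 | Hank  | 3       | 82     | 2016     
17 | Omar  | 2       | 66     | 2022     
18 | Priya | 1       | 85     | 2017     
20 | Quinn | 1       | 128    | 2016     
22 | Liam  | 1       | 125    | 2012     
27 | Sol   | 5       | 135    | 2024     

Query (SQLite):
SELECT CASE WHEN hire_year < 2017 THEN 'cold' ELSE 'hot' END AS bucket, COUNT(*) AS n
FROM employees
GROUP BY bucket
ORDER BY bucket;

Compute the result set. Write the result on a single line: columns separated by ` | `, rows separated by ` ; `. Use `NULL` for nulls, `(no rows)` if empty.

Bucket rows by hire_year < 2017 → 'cold' else 'hot'; count each bucket.

cold | 5 ; hot | 5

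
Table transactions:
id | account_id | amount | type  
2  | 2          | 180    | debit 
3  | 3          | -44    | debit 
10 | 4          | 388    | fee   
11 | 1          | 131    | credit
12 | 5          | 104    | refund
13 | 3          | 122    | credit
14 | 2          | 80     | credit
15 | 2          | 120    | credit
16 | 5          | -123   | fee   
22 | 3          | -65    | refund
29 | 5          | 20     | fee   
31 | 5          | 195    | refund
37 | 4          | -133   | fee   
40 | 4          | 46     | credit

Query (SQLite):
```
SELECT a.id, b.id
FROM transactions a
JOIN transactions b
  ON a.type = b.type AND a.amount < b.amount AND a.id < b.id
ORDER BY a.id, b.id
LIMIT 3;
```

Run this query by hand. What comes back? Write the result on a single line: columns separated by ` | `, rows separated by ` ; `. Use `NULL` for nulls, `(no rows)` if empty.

12 | 31 ; 14 | 15 ; 16 | 29

Pairs (a,b) with same type, a.amount < b.amount, a.id < b.id.
type groups: credit:{11,13,14,15,40} debit:{2,3} fee:{10,16,29,37} refund:{12,22,31}
Ordered by (a.id, b.id); first 3.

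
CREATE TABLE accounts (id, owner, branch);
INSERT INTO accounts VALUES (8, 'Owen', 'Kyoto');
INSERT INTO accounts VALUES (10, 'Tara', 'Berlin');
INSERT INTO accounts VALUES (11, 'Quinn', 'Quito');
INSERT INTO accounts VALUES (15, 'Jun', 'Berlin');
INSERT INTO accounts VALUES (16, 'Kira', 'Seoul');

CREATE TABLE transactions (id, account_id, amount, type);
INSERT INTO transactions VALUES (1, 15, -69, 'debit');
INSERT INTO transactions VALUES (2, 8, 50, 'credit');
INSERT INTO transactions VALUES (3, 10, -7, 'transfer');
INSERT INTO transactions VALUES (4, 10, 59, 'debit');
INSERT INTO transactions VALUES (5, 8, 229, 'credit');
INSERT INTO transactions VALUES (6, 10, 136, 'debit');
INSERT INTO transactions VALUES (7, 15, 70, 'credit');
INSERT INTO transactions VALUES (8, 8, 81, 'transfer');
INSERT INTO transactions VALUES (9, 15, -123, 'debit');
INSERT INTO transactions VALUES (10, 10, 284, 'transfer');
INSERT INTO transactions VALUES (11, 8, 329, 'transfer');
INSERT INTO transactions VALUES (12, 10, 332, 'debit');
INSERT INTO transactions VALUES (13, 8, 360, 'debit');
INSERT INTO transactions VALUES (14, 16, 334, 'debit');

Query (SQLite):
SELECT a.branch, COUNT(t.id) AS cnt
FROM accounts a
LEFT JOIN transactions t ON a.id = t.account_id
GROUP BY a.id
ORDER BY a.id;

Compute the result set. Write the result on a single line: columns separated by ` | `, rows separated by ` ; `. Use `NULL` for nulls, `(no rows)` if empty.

Kyoto | 5 ; Berlin | 5 ; Quito | 0 ; Berlin | 3 ; Seoul | 1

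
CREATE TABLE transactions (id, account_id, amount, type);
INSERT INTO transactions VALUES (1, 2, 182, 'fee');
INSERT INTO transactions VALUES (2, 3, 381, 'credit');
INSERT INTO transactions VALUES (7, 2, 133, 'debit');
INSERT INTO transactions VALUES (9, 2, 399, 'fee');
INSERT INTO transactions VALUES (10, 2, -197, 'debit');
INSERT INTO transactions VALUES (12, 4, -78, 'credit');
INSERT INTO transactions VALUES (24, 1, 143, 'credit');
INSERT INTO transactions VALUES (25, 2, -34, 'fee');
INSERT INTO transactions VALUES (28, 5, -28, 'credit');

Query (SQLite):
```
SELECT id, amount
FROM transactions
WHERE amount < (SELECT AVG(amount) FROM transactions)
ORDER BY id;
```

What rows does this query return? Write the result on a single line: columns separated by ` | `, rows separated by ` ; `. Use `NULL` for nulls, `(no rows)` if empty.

10 | -197 ; 12 | -78 ; 25 | -34 ; 28 | -28

Scalar subquery: AVG(amount) over all transactions rows = 100.111111 (≈; comparison uses full precision).
Keep rows where amount < that value.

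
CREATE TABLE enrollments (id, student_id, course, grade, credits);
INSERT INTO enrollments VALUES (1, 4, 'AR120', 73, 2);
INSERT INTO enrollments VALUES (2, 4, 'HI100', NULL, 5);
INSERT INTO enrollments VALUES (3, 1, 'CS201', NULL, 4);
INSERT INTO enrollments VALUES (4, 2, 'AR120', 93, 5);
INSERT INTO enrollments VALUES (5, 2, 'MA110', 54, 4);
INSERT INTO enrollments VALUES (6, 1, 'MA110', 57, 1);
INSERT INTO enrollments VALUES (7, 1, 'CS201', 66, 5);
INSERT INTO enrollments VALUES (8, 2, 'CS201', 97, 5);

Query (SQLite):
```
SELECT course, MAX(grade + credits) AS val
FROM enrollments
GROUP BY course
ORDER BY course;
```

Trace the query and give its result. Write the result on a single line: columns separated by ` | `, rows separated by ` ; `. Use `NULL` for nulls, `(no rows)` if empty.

AR120 | 98 ; CS201 | 102 ; HI100 | NULL ; MA110 | 58

For each row compute grade + credits.
Group by course; take MAX of the expression per group.
  AR120: ids {1, 4} → MAX(grade + credits)=98
  CS201: ids {3, 7, 8} → MAX(grade + credits)=102
  HI100: ids {2} → MAX(grade + credits)=NULL
  MA110: ids {5, 6} → MAX(grade + credits)=58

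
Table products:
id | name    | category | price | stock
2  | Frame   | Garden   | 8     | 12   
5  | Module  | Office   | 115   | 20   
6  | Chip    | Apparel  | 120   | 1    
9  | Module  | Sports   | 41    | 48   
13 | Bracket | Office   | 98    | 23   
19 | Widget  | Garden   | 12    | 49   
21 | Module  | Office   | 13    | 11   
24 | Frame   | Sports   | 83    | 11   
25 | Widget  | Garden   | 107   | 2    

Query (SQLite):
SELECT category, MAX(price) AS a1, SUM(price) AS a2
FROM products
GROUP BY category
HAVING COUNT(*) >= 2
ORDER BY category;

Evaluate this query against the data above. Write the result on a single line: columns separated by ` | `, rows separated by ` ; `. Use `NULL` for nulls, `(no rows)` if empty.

Group products by category.
Per group compute: MAX(price), SUM(price).
HAVING: drop groups with fewer than 2 rows.
  Apparel: ids {6} → MAX(price)=120, SUM(price)=120
  Garden: ids {2, 19, 25} → MAX(price)=107, SUM(price)=127
  Office: ids {5, 13, 21} → MAX(price)=115, SUM(price)=226
  Sports: ids {9, 24} → MAX(price)=83, SUM(price)=124

Garden | 107 | 127 ; Office | 115 | 226 ; Sports | 83 | 124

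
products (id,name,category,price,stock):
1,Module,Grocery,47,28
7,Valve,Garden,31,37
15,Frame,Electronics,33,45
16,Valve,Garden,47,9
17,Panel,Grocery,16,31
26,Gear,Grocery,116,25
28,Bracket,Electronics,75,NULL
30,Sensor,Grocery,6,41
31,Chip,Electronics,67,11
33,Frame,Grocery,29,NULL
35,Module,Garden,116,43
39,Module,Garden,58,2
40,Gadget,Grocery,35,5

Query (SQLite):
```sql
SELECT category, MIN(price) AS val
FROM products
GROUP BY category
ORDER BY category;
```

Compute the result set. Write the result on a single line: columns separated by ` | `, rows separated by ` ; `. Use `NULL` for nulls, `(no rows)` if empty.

Partition products by category; compute MIN(price) within each group.
  Electronics: ids {15, 28, 31} → MIN(price)=33
  Garden: ids {7, 16, 35, 39} → MIN(price)=31
  Grocery: ids {1, 17, 26, 30, 33, 40} → MIN(price)=6

Electronics | 33 ; Garden | 31 ; Grocery | 6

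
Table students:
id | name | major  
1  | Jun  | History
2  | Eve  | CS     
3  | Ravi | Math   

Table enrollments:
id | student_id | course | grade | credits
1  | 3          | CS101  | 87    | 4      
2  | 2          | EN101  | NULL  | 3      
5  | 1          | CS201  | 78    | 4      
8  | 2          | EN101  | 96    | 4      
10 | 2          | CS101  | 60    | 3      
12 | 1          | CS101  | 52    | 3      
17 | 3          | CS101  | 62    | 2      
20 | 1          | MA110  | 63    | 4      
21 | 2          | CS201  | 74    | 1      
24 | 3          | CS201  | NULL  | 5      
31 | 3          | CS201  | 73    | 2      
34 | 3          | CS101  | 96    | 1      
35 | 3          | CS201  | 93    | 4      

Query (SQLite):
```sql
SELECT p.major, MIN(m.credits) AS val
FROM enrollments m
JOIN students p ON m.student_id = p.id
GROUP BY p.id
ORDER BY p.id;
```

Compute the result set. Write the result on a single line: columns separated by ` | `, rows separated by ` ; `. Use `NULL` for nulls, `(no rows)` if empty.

Join each enrollments row to its students via student_id.
Group joined rows by students.id; compute MIN(m.credits) per group.
  1: ids {5, 12, 20} → MIN(m.credits)=3
  2: ids {2, 8, 10, 21} → MIN(m.credits)=1
  3: ids {1, 17, 24, 31, 34, 35} → MIN(m.credits)=1

History | 3 ; CS | 1 ; Math | 1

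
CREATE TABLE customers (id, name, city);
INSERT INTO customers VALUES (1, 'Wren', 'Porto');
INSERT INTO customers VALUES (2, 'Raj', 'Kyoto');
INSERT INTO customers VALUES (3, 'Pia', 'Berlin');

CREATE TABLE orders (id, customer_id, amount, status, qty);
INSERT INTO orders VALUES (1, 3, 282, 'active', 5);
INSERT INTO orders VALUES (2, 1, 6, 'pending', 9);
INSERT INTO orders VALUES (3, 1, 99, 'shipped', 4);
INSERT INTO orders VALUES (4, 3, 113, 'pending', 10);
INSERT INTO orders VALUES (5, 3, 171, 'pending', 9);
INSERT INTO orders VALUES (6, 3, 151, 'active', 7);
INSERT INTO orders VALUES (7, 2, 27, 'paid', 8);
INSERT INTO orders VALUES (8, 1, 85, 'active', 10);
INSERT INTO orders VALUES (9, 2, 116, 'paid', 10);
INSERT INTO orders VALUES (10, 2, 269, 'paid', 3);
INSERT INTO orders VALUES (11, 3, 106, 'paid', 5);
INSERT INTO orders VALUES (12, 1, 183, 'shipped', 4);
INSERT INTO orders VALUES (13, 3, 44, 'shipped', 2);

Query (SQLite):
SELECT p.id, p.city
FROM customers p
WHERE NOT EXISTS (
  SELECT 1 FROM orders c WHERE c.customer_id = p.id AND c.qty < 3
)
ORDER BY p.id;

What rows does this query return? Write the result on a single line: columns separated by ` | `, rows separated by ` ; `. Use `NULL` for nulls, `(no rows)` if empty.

For each customers row, check whether any orders with matching customer_id has qty < 3.
Keep rows where that is false.

1 | Porto ; 2 | Kyoto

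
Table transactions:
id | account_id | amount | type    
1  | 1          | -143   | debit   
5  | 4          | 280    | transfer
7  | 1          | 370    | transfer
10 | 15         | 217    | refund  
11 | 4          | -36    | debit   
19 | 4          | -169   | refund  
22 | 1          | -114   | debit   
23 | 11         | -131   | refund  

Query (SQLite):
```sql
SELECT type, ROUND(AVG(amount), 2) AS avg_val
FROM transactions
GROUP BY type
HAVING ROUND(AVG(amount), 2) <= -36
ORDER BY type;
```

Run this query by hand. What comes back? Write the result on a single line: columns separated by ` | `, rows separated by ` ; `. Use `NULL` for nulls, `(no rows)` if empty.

debit | -97.67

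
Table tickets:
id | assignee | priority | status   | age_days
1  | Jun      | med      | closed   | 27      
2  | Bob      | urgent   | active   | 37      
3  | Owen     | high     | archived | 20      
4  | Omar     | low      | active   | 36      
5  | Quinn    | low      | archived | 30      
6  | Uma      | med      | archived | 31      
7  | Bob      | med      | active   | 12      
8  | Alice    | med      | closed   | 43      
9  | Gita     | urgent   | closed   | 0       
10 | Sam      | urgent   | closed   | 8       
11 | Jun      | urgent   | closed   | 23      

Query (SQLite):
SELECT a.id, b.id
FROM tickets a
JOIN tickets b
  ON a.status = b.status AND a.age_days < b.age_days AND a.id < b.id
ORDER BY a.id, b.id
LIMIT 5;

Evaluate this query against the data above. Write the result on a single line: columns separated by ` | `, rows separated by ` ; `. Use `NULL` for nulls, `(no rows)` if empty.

1 | 8 ; 3 | 5 ; 3 | 6 ; 5 | 6 ; 9 | 10

Pairs (a,b) with same status, a.age_days < b.age_days, a.id < b.id.
status groups: active:{2,4,7} archived:{3,5,6} closed:{1,8,9,10,11}
Ordered by (a.id, b.id); first 5.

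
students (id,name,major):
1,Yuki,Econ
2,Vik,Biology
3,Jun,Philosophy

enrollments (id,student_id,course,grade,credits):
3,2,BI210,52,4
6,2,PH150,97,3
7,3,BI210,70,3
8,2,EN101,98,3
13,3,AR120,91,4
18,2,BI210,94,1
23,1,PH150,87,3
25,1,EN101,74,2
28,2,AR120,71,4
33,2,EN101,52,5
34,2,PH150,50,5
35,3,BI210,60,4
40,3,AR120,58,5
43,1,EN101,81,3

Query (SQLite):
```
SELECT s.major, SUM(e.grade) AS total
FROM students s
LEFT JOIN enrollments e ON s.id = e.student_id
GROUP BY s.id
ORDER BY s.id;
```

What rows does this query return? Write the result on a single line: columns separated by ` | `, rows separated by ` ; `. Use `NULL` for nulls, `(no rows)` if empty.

Econ | 242 ; Biology | 514 ; Philosophy | 279

LEFT JOIN keeps every students row; unmatched ones get NULL for enrollments columns.
Group by students.id and compute SUM(e.grade). SUM over an all-NULL group is NULL.
  1: ids {23, 25, 43} → SUM(e.grade)=242
  2: ids {3, 6, 8, 18, 28, 33, 34} → SUM(e.grade)=514
  3: ids {7, 13, 35, 40} → SUM(e.grade)=279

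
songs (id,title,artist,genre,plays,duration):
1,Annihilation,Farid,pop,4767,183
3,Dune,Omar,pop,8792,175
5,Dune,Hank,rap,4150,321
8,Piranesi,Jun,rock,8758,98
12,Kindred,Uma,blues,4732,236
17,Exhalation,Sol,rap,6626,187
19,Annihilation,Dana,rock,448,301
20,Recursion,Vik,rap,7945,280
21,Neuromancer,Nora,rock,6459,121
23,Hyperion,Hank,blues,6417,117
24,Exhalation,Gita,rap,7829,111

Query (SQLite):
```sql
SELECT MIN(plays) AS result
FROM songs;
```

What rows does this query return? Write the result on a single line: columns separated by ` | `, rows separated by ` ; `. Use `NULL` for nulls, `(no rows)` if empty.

448

All plays values: [4767, 8792, 4150, 8758, 4732, 6626, 448, 7945, 6459, 6417, 7829].
MIN of non-NULL values = 448.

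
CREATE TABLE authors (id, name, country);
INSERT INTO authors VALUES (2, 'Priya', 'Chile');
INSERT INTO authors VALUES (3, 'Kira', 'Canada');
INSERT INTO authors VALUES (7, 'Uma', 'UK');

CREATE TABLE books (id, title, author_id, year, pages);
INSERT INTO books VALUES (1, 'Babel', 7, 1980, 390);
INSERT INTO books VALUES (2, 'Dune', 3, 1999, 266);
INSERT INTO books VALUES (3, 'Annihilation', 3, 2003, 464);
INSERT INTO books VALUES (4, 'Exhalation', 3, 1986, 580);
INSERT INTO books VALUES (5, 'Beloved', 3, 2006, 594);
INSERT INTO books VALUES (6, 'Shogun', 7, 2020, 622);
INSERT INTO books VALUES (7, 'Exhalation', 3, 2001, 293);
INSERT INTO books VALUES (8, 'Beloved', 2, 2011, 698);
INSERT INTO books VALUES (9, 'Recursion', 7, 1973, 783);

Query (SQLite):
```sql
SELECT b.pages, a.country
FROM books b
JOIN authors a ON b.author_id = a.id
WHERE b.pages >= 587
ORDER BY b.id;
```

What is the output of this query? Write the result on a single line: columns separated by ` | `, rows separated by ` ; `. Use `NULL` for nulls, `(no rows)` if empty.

Each books row matches the authors row where author_id = authors.id.
Then keep rows with b.pages >= 587.

594 | Canada ; 622 | UK ; 698 | Chile ; 783 | UK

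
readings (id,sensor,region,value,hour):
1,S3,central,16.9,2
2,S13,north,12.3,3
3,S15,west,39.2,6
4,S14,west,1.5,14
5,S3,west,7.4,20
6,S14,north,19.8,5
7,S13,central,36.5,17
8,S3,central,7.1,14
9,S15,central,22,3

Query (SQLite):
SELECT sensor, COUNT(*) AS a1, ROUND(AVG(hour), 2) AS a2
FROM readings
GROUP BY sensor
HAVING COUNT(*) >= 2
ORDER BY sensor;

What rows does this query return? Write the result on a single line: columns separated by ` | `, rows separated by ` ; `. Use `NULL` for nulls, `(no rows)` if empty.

S13 | 2 | 10 ; S14 | 2 | 9.5 ; S15 | 2 | 4.5 ; S3 | 3 | 12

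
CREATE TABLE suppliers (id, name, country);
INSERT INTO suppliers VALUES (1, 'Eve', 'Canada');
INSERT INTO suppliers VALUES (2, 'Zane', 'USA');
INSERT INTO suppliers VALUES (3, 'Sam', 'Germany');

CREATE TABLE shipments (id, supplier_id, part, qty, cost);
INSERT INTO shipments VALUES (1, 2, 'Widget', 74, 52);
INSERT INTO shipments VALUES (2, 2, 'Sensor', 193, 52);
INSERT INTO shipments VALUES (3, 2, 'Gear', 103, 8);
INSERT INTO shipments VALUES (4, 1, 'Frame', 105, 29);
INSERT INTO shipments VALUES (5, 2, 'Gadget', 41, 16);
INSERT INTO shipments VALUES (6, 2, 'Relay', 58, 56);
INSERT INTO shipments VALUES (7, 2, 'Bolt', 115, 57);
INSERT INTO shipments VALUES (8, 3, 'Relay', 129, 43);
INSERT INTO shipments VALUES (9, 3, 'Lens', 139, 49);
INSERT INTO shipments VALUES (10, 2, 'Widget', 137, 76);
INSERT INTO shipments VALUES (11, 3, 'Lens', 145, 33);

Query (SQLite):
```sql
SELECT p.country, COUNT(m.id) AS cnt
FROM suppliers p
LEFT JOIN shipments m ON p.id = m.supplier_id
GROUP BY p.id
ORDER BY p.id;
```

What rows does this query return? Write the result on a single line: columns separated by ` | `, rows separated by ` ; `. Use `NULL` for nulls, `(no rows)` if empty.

LEFT JOIN keeps every suppliers row; unmatched ones get NULL for shipments columns.
Group by suppliers.id and compute COUNT(m.id). COUNT(col) of an all-NULL group is 0.
  1: ids {4} → COUNT(m.id)=1
  2: ids {1, 2, 3, 5, 6, 7, 10} → COUNT(m.id)=7
  3: ids {8, 9, 11} → COUNT(m.id)=3

Canada | 1 ; USA | 7 ; Germany | 3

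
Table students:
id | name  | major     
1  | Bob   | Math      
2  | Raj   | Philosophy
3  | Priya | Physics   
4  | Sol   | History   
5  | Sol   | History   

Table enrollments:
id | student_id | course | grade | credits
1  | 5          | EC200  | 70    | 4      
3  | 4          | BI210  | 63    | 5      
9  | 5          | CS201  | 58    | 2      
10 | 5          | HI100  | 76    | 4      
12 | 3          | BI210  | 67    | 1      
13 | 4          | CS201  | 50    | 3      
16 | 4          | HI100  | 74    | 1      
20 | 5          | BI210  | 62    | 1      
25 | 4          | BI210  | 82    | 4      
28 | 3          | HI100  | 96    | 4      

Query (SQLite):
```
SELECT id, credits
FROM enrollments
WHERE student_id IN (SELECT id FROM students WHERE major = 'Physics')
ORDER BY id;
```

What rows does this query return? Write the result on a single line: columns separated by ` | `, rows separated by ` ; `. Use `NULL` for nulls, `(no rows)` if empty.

12 | 1 ; 28 | 4

Inner query: students.id where major = 'Physics'.
Outer: keep enrollments rows whose student_id is in that set.
Inner query → {3}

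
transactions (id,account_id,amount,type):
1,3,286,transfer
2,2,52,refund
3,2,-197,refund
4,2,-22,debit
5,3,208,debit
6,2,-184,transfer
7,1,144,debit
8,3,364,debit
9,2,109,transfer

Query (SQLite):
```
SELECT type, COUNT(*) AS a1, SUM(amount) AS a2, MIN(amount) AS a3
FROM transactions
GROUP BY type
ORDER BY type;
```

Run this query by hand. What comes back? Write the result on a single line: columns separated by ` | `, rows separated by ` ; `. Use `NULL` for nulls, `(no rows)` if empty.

debit | 4 | 694 | -22 ; refund | 2 | -145 | -197 ; transfer | 3 | 211 | -184

Group transactions by type.
Per group compute: COUNT(*), SUM(amount), MIN(amount).
  debit: ids {4, 5, 7, 8} → COUNT(*)=4, SUM(amount)=694, MIN(amount)=-22
  refund: ids {2, 3} → COUNT(*)=2, SUM(amount)=-145, MIN(amount)=-197
  transfer: ids {1, 6, 9} → COUNT(*)=3, SUM(amount)=211, MIN(amount)=-184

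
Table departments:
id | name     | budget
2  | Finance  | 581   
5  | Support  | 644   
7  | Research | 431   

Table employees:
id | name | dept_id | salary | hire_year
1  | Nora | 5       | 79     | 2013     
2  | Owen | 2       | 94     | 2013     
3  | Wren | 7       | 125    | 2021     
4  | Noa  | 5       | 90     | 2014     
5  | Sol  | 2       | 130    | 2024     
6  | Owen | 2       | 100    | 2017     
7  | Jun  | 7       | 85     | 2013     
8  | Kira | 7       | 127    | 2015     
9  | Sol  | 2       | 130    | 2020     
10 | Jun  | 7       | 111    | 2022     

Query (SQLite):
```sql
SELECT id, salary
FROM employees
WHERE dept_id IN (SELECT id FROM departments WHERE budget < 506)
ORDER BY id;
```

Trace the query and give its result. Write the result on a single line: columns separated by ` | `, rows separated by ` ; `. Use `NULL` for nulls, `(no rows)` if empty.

3 | 125 ; 7 | 85 ; 8 | 127 ; 10 | 111

Inner query: departments.id where budget < 506.
Outer: keep employees rows whose dept_id is in that set.
Inner query → {7}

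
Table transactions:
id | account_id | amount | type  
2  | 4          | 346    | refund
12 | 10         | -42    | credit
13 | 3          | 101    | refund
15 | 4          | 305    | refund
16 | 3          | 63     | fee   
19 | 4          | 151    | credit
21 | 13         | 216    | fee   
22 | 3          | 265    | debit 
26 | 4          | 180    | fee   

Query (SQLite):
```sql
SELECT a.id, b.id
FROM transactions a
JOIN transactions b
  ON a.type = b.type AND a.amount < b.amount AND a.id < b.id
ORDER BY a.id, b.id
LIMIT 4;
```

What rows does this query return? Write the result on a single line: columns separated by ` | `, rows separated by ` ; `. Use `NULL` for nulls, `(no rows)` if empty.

12 | 19 ; 13 | 15 ; 16 | 21 ; 16 | 26

Pairs (a,b) with same type, a.amount < b.amount, a.id < b.id.
type groups: credit:{12,19} debit:{22} fee:{16,21,26} refund:{2,13,15}
Ordered by (a.id, b.id); first 4.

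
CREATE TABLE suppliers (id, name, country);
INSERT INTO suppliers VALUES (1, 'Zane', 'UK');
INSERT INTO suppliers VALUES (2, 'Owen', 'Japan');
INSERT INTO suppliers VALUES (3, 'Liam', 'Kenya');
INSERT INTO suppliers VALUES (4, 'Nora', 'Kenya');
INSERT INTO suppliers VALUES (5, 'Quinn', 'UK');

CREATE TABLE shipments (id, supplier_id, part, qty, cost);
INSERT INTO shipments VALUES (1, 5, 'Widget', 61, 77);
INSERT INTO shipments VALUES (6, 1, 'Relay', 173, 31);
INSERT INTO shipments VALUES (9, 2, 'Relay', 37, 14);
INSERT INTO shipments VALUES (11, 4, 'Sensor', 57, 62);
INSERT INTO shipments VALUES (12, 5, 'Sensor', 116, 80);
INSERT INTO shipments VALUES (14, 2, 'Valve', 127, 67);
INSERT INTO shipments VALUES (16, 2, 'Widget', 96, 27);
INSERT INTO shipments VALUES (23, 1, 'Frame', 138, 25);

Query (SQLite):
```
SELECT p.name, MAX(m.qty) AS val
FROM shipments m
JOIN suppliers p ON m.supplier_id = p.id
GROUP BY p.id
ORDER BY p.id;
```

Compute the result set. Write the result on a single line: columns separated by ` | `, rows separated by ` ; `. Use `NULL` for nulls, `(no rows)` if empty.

Zane | 173 ; Owen | 127 ; Nora | 57 ; Quinn | 116

Join each shipments row to its suppliers via supplier_id.
Group joined rows by suppliers.id; compute MAX(m.qty) per group.
  1: ids {6, 23} → MAX(m.qty)=173
  2: ids {9, 14, 16} → MAX(m.qty)=127
  4: ids {11} → MAX(m.qty)=57
  5: ids {1, 12} → MAX(m.qty)=116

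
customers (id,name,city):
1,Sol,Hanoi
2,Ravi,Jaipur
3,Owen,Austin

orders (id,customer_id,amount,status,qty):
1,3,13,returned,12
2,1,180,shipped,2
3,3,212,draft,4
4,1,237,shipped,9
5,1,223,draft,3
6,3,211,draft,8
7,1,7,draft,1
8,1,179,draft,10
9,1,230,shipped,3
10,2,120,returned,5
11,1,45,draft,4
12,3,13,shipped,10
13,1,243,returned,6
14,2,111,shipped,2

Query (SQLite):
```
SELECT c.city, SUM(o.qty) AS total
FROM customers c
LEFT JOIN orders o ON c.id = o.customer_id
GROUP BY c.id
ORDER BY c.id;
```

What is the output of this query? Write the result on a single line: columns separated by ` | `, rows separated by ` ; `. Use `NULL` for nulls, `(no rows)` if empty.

Hanoi | 38 ; Jaipur | 7 ; Austin | 34

LEFT JOIN keeps every customers row; unmatched ones get NULL for orders columns.
Group by customers.id and compute SUM(o.qty). SUM over an all-NULL group is NULL.
  1: ids {2, 4, 5, 7, 8, 9, 11, 13} → SUM(o.qty)=38
  2: ids {10, 14} → SUM(o.qty)=7
  3: ids {1, 3, 6, 12} → SUM(o.qty)=34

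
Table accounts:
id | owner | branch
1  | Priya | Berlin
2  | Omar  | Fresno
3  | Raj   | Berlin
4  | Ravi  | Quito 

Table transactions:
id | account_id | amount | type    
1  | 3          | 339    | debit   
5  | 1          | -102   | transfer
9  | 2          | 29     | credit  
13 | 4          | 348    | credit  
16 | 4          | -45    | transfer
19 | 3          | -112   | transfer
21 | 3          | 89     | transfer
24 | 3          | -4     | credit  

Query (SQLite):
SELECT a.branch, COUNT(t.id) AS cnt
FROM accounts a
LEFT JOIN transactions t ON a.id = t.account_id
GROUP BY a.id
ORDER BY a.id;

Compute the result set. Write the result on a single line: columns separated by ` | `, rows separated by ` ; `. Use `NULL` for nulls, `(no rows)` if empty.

LEFT JOIN keeps every accounts row; unmatched ones get NULL for transactions columns.
Group by accounts.id and compute COUNT(t.id). COUNT(col) of an all-NULL group is 0.
  1: ids {5} → COUNT(t.id)=1
  2: ids {9} → COUNT(t.id)=1
  3: ids {1, 19, 21, 24} → COUNT(t.id)=4
  4: ids {13, 16} → COUNT(t.id)=2

Berlin | 1 ; Fresno | 1 ; Berlin | 4 ; Quito | 2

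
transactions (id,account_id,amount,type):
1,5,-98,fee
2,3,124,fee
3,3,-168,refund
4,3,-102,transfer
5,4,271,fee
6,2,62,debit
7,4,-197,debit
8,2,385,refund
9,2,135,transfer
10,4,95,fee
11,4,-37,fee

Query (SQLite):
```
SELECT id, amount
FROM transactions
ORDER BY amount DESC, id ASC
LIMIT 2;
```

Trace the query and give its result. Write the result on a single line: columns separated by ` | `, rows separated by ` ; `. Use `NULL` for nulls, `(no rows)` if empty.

8 | 385 ; 5 | 271

Sort by amount desc, tiebreak id asc: (385, id=8), (271, id=5), (135, id=9), (124, id=2), (95, id=10) …. Take first 2.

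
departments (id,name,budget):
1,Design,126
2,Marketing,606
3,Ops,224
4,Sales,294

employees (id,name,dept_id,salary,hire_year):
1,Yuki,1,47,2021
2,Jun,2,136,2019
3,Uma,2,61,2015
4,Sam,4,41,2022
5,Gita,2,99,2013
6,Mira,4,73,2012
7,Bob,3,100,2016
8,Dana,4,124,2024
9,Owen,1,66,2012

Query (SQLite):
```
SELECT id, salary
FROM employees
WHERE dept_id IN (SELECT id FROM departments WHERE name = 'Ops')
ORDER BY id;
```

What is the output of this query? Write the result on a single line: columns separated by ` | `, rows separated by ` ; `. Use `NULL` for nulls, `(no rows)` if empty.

Inner query: departments.id where name = 'Ops'.
Outer: keep employees rows whose dept_id is in that set.
Inner query → {3}

7 | 100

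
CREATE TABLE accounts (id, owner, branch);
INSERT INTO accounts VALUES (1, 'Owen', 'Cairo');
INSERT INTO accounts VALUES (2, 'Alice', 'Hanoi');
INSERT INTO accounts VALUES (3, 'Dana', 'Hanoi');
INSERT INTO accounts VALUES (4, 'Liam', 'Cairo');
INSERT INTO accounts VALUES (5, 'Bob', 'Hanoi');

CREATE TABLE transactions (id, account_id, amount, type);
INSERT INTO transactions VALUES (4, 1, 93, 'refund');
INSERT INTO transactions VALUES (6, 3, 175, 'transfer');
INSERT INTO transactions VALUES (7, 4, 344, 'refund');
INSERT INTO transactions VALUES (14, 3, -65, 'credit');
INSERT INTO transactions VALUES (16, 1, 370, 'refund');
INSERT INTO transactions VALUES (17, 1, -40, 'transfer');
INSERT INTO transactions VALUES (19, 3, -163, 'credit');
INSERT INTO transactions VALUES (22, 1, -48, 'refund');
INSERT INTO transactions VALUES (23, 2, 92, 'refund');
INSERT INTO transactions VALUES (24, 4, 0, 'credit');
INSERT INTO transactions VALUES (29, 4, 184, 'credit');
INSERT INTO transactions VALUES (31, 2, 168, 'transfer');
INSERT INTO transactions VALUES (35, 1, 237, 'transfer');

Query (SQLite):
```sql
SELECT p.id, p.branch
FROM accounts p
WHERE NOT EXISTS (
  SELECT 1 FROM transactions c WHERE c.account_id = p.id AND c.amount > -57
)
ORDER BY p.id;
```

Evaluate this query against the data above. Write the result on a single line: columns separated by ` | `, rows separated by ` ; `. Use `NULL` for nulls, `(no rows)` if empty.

For each accounts row, check whether any transactions with matching account_id has amount > -57.
Keep rows where that is false.

5 | Hanoi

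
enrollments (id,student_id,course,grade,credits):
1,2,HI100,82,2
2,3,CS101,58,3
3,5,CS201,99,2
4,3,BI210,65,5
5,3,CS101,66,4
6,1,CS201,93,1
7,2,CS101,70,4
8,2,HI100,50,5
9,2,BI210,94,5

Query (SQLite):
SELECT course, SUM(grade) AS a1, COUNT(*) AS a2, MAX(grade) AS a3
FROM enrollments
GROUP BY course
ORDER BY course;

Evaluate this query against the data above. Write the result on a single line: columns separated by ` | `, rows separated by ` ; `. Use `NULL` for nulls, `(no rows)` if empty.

BI210 | 159 | 2 | 94 ; CS101 | 194 | 3 | 70 ; CS201 | 192 | 2 | 99 ; HI100 | 132 | 2 | 82

Group enrollments by course.
Per group compute: SUM(grade), COUNT(*), MAX(grade).
  BI210: ids {4, 9} → SUM(grade)=159, COUNT(*)=2, MAX(grade)=94
  CS101: ids {2, 5, 7} → SUM(grade)=194, COUNT(*)=3, MAX(grade)=70
  CS201: ids {3, 6} → SUM(grade)=192, COUNT(*)=2, MAX(grade)=99
  HI100: ids {1, 8} → SUM(grade)=132, COUNT(*)=2, MAX(grade)=82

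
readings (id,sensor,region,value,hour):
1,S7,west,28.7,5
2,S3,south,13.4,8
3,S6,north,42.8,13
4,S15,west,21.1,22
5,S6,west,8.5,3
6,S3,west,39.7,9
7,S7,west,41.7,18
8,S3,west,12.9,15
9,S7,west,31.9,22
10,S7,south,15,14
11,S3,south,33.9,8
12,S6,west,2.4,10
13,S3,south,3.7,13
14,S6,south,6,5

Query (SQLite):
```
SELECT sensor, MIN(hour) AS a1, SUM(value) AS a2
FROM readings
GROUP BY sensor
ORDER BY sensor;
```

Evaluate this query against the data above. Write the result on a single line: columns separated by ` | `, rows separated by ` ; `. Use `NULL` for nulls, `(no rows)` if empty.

Group readings by sensor.
Per group compute: MIN(hour), SUM(value).
  S15: ids {4} → MIN(hour)=22, SUM(value)=21.1
  S3: ids {2, 6, 8, 11, 13} → MIN(hour)=8, SUM(value)=103.6
  S6: ids {3, 5, 12, 14} → MIN(hour)=3, SUM(value)=59.7
  S7: ids {1, 7, 9, 10} → MIN(hour)=5, SUM(value)=117.3

S15 | 22 | 21.1 ; S3 | 8 | 103.6 ; S6 | 3 | 59.7 ; S7 | 5 | 117.3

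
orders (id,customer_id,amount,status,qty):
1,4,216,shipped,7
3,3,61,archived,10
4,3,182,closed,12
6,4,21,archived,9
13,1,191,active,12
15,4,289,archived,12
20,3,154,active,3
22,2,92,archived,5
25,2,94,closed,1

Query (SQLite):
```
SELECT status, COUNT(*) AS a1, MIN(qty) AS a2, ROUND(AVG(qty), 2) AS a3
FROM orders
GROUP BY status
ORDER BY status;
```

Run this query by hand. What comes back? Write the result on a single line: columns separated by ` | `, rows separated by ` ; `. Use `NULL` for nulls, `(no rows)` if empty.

Group orders by status.
Per group compute: COUNT(*), MIN(qty), ROUND(AVG(qty), 2).
  active: ids {13, 20} → COUNT(*)=2, MIN(qty)=3, ROUND(AVG(qty), 2)=7.5
  archived: ids {3, 6, 15, 22} → COUNT(*)=4, MIN(qty)=5, ROUND(AVG(qty), 2)=9
  closed: ids {4, 25} → COUNT(*)=2, MIN(qty)=1, ROUND(AVG(qty), 2)=6.5
  shipped: ids {1} → COUNT(*)=1, MIN(qty)=7, ROUND(AVG(qty), 2)=7

active | 2 | 3 | 7.5 ; archived | 4 | 5 | 9 ; closed | 2 | 1 | 6.5 ; shipped | 1 | 7 | 7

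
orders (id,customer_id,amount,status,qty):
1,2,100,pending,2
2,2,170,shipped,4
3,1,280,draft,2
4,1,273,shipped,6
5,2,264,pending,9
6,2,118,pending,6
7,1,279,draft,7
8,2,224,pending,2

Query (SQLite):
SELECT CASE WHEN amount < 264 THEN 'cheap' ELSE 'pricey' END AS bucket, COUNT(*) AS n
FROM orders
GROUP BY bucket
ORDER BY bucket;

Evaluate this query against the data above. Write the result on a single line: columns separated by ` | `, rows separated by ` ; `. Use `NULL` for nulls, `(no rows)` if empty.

Bucket rows by amount < 264 → 'cheap' else 'pricey'; count each bucket.

cheap | 4 ; pricey | 4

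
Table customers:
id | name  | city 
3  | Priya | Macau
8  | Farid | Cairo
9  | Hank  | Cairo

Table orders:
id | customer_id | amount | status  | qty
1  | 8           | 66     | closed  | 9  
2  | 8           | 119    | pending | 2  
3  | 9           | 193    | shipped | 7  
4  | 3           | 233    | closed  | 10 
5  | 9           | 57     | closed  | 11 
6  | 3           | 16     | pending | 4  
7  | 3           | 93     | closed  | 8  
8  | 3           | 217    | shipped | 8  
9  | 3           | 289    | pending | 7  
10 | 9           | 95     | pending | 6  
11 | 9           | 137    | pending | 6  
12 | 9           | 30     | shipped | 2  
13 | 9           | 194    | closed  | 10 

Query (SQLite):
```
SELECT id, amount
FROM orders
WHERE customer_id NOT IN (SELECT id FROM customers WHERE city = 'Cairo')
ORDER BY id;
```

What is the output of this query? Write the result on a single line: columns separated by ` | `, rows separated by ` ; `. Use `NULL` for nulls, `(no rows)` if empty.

4 | 233 ; 6 | 16 ; 7 | 93 ; 8 | 217 ; 9 | 289

Inner query: customers.id where city = 'Cairo'.
Outer: keep orders rows whose customer_id is not in that set.
Inner query → {8, 9}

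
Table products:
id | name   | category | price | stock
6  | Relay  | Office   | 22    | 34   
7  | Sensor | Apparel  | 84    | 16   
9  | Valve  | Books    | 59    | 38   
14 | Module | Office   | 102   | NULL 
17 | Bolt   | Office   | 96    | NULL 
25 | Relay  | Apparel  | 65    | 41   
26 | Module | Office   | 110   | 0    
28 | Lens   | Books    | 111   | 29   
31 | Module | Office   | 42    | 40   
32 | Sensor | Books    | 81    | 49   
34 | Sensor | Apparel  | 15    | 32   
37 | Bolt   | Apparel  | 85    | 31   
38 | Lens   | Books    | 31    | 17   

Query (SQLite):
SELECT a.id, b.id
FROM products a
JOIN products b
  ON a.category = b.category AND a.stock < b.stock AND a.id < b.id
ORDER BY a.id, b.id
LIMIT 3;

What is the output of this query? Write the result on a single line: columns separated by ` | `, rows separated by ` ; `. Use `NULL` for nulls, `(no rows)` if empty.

Pairs (a,b) with same category, a.stock < b.stock, a.id < b.id.
category groups: Apparel:{7,25,34,37} Books:{9,28,32,38} Office:{6,14,17,26,31}
Ordered by (a.id, b.id); first 3.

6 | 31 ; 7 | 25 ; 7 | 34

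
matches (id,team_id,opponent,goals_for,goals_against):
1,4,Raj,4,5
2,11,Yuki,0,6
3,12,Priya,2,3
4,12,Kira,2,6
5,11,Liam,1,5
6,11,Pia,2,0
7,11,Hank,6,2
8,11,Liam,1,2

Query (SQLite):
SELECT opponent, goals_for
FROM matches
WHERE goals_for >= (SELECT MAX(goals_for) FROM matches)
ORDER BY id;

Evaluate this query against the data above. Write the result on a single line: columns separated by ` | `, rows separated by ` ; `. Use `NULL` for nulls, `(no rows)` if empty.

Scalar subquery: MAX(goals_for) over all matches rows = 6.
Keep rows where goals_for >= that value.

Hank | 6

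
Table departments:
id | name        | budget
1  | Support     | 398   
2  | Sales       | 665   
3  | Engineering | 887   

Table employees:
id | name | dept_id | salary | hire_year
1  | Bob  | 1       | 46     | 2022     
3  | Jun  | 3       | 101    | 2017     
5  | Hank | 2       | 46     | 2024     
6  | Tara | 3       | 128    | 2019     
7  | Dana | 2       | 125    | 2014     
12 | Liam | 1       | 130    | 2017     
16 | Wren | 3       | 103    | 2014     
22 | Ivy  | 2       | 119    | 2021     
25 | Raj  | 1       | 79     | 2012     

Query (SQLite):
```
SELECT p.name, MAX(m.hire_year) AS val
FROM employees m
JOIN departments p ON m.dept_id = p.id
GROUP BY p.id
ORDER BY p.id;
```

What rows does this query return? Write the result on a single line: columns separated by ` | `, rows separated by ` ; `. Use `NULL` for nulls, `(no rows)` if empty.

Join each employees row to its departments via dept_id.
Group joined rows by departments.id; compute MAX(m.hire_year) per group.
  1: ids {1, 12, 25} → MAX(m.hire_year)=2022
  2: ids {5, 7, 22} → MAX(m.hire_year)=2024
  3: ids {3, 6, 16} → MAX(m.hire_year)=2019

Support | 2022 ; Sales | 2024 ; Engineering | 2019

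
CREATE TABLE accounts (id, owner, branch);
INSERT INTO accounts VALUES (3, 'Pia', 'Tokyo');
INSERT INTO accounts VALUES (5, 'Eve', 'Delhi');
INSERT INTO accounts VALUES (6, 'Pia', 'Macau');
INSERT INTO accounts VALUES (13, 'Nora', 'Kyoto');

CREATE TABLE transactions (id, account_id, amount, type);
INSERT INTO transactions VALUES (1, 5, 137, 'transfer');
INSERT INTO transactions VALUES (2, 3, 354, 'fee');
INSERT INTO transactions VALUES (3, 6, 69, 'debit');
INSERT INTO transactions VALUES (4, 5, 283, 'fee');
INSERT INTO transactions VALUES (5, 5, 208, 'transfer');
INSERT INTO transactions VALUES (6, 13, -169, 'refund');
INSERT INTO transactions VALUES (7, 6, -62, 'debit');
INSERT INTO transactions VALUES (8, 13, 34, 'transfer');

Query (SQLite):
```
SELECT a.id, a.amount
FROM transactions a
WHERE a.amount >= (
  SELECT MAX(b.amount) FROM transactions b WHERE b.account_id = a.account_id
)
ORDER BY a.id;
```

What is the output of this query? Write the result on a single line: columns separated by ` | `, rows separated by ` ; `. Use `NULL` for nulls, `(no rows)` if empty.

2 | 354 ; 3 | 69 ; 4 | 283 ; 8 | 34

For each transactions row a, compute MAX(amount) over rows sharing a.account_id.
Keep row a if a.amount >= that per-group MAX.
  account_id=3: MAX(amount) = 354
  account_id=5: MAX(amount) = 283
  account_id=6: MAX(amount) = 69
  account_id=13: MAX(amount) = 34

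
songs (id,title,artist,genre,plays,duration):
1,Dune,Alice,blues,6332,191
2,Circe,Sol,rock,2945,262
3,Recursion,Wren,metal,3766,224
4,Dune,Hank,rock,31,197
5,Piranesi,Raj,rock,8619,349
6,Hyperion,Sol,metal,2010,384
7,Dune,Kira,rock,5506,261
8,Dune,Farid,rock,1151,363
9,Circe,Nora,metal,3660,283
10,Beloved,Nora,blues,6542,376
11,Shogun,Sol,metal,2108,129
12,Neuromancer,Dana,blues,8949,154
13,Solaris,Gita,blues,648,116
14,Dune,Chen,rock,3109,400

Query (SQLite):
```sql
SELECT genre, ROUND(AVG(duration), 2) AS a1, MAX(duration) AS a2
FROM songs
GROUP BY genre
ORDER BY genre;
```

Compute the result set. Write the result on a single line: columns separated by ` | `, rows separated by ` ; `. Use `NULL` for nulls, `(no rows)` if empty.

blues | 209.25 | 376 ; metal | 255 | 384 ; rock | 305.33 | 400

Group songs by genre.
Per group compute: ROUND(AVG(duration), 2), MAX(duration).
  blues: ids {1, 10, 12, 13} → ROUND(AVG(duration), 2)=209.25, MAX(duration)=376
  metal: ids {3, 6, 9, 11} → ROUND(AVG(duration), 2)=255, MAX(duration)=384
  rock: ids {2, 4, 5, 7, 8, 14} → ROUND(AVG(duration), 2)=305.33, MAX(duration)=400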